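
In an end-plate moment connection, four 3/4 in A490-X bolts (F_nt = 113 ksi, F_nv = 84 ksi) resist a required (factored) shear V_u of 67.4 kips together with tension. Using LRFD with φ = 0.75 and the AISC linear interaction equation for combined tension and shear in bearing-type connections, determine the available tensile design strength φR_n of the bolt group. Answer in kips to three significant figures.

A_b = π·0.75²/4 = 0.4418 in²; f_rv = 67.4 / (4 × 0.4418) = 38.14 ksi.
F'_nt = 1.3 F_nt − (F_nt / φF_nv) f_rv = 1.3·113 − (113/(0.75·84))·38.14 = 78.49 ksi, capped at F_nt → F'_nt = 78.49 ksi.
R_n = F'_nt · A_b · n = 78.49 × 0.4418 × 4 = 138.7 kips.
Design strength φR_n = 0.75 × 138.7 = 104 kips.

104 kips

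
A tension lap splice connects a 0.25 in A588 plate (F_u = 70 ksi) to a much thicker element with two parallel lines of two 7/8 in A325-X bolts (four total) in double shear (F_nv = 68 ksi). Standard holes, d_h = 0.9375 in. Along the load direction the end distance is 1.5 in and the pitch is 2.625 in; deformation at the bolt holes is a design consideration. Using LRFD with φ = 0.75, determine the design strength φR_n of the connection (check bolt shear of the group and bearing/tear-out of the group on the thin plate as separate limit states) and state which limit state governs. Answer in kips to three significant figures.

Bolt shear: A_b = π·0.875²/4 = 0.6013 in²; R_n = 68 × 0.6013 × 4 × 2 = 327.1 kips → 0.75 × 327.1 = 245 kips.
Bearing (1.2 l_c t F_u ≤ 2.4 d t F_u): upper limit = 2.4·0.875·0.25·70 = 36.75 kips.
  Edge l_c = 1.5 − 0.9375/2 = 1.031 → r_n = 21.66 kips; interior l_c = 2.625 − 0.9375 = 1.688 → r_n = 35.44 kips.
  R_n,bearing = 2·21.66 + 2·35.44 = 114.2 kips → 0.75 × 114.2 = 85.6 kips.
Bearing governs: 85.6 kips.

85.6 kips (bearing governs)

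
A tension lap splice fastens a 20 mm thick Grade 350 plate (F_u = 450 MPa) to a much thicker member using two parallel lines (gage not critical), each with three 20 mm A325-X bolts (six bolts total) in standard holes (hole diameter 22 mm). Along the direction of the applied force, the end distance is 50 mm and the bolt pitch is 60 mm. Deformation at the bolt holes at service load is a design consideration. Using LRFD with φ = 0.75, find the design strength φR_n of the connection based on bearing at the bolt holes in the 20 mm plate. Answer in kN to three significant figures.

Per bolt r_n = 1.2 l_c t F_u ≤ 2.4 d t F_u; upper limit = 2.4 × 20 × 20 × 450 / 1000 = 432 kN.
Edge bolt: l_c = 50 − 22/2 = 39 mm → 1.2 × 39 × 20 × 450 / 1000 = 421.2 → r_n = 421.2 kN.
Interior bolts: l_c = 60 − 22 = 38 mm → 1.2 × 38 × 20 × 450 / 1000 = 410.4 → r_n = 410.4 kN.
R_n = 2 × 421.2 + 4 × 410.4 = 2484 kN.
Design strength φR_n = 0.75 × 2484 = 1860 kN.

1860 kN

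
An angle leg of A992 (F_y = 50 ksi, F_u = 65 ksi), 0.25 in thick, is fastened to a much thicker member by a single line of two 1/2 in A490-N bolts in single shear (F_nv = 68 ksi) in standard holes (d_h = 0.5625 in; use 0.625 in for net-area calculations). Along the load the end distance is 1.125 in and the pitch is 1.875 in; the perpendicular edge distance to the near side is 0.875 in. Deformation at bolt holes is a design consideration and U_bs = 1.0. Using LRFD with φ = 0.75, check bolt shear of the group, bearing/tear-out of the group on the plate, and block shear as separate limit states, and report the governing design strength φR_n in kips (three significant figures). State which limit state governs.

20 kips (bolt shear governs)

Bolt shear: A_b = π·0.5²/4 = 0.1963 in²; R_n = 68 × 0.1963 × 2 × 1 = 26.7 kips → 0.75 × 26.7 = 20 kips.
Bearing: edge l_c = 0.8438, r_n = 16.45 kips; interior l_c = 1.312, r_n = 19.5 kips; R_n = 16.45 + 1·19.5 = 35.95 kips → 27 kips.
Block shear: A_gv = 0.75, A_nv = 0.5156, A_nt = 0.1406 in²; R_n = min(0.6F_uA_nv, 0.6F_yA_gv) + U_bs·F_u·A_nt = 29.25 kips → 21.9 kips.
Bolt shear governs: 20 kips.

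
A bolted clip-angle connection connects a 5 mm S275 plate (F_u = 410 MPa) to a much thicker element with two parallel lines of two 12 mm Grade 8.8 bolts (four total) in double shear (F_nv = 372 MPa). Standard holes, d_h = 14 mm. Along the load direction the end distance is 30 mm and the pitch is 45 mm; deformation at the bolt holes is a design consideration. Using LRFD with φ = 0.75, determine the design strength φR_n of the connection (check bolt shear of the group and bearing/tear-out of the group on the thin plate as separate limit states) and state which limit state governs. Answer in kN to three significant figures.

173 kN (bearing governs)

Bolt shear: A_b = π·12²/4 = 113.1 mm²; R_n = 372 × 113.1 × 4 × 2 / 1000 = 336.6 kN → 0.75 × 336.6 = 252 kN.
Bearing (1.2 l_c t F_u ≤ 2.4 d t F_u): upper limit = 2.4·12·5·410 / 1000 = 59.04 kN.
  Edge l_c = 30 − 14/2 = 23 → r_n = 56.58 kN; interior l_c = 45 − 14 = 31 → r_n = 59.04 kN.
  R_n,bearing = 2·56.58 + 2·59.04 = 231.2 kN → 0.75 × 231.2 = 173 kN.
Bearing governs: 173 kN.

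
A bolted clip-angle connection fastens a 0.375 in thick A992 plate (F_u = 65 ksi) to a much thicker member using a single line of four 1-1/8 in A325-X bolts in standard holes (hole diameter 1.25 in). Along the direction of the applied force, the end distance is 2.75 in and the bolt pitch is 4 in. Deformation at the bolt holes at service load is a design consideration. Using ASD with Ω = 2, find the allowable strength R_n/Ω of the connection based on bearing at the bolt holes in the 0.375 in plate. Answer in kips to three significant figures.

130 kips

Per bolt r_n = 1.2 l_c t F_u ≤ 2.4 d t F_u; upper limit = 2.4 × 1.125 × 0.375 × 65 = 65.81 kips.
Edge bolt: l_c = 2.75 − 1.25/2 = 2.125 in → 1.2 × 2.125 × 0.375 × 65 = 62.16 → r_n = 62.16 kips.
Interior bolts: l_c = 4 − 1.25 = 2.75 in → 1.2 × 2.75 × 0.375 × 65 = 80.44 → r_n = 65.81 kips.
R_n = 1 × 62.16 + 3 × 65.81 = 259.6 kips.
Allowable strength R_n/Ω = 259.6 / 2 = 130 kips.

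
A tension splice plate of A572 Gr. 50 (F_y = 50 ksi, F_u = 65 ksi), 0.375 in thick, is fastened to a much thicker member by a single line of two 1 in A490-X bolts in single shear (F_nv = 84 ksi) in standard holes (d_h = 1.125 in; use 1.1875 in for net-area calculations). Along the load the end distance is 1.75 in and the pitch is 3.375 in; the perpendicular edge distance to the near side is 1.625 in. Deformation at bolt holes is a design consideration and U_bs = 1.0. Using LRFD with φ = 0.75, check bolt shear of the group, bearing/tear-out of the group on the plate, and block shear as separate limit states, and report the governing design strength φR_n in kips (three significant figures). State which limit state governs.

55.5 kips (block shear governs)

Bolt shear: A_b = π·1²/4 = 0.7854 in²; R_n = 84 × 0.7854 × 2 × 1 = 131.9 kips → 0.75 × 131.9 = 99 kips.
Bearing: edge l_c = 1.188, r_n = 34.73 kips; interior l_c = 2.25, r_n = 58.5 kips; R_n = 34.73 + 1·58.5 = 93.23 kips → 69.9 kips.
Block shear: A_gv = 1.922, A_nv = 1.254, A_nt = 0.3867 in²; R_n = min(0.6F_uA_nv, 0.6F_yA_gv) + U_bs·F_u·A_nt = 74.04 kips → 55.5 kips.
Block shear governs: 55.5 kips.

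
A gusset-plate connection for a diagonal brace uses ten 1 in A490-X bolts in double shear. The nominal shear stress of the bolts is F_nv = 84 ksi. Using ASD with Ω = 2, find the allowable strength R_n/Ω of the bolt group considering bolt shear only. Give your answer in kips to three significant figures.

A_b = π × 1² / 4 = 0.7854 in².
R_n = F_nv · A_b · n · n_s = 84 × 0.7854 × 10 × 2 = 1319 kips.
Allowable strength R_n/Ω = 1319 / 2 = 660 kips.

660 kips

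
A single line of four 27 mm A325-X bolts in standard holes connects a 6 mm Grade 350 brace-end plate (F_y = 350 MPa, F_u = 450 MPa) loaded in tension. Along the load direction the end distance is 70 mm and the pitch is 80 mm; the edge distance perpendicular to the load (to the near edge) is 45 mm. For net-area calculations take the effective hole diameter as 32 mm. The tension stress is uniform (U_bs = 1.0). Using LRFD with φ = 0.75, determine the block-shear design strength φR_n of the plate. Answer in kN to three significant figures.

Shear plane L_v = 70 + 3·80 = 310 mm; A_gv = 310 × 6 = 1860 mm².
A_nv = (310 − 3.5·32) × 6 = 1188 mm².
A_nt = (45 − 0.5·32) × 6 = 174 mm².
0.6 F_u A_nv = 320.8 kN; 0.6 F_y A_gv = 390.6 kN → shear rupture governs the shear term.
R_n = 320.8 + 1.0 × 450 × 174 / 1000 = 399.1 kN.
Design strength φR_n = 0.75 × 399.1 = 299 kN.

299 kN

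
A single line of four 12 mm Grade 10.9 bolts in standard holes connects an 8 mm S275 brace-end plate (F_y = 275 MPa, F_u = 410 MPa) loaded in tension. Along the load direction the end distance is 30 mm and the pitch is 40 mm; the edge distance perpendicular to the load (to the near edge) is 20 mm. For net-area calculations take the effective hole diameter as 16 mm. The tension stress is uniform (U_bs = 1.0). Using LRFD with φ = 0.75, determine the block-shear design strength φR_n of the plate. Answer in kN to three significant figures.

Shear plane L_v = 30 + 3·40 = 150 mm; A_gv = 150 × 8 = 1200 mm².
A_nv = (150 − 3.5·16) × 8 = 752 mm².
A_nt = (20 − 0.5·16) × 8 = 96 mm².
0.6 F_u A_nv = 185 kN; 0.6 F_y A_gv = 198 kN → shear rupture governs the shear term.
R_n = 185 + 1.0 × 410 × 96 / 1000 = 224.4 kN.
Design strength φR_n = 0.75 × 224.4 = 168 kN.

168 kN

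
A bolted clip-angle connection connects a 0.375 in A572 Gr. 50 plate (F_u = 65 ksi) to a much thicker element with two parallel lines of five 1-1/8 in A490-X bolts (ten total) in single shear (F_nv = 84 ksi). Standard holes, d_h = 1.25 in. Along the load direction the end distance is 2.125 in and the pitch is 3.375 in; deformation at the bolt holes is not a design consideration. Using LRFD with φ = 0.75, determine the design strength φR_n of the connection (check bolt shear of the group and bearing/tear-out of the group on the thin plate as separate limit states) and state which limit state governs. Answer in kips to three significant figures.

Bolt shear: A_b = π·1.125²/4 = 0.994 in²; R_n = 84 × 0.994 × 10 × 1 = 835 kips → 0.75 × 835 = 626 kips.
Bearing (1.5 l_c t F_u ≤ 3.0 d t F_u): upper limit = 3.0·1.125·0.375·65 = 82.27 kips.
  Edge l_c = 2.125 − 1.25/2 = 1.5 → r_n = 54.84 kips; interior l_c = 3.375 − 1.25 = 2.125 → r_n = 77.7 kips.
  R_n,bearing = 2·54.84 + 8·77.7 = 731.2 kips → 0.75 × 731.2 = 548 kips.
Bearing governs: 548 kips.

548 kips (bearing governs)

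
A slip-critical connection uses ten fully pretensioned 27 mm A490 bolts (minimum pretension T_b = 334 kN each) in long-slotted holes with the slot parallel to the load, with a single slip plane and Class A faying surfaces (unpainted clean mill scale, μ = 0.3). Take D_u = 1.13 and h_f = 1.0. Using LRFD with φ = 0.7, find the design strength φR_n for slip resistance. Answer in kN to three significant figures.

793 kN

R_n = μ · D_u · h_f · T_b · n_s · n_b = 0.3 × 1.13 × 1.0 × 334 × 1 × 10 = 1132 kN.
Design strength φR_n = 0.7 × 1132 = 793 kN.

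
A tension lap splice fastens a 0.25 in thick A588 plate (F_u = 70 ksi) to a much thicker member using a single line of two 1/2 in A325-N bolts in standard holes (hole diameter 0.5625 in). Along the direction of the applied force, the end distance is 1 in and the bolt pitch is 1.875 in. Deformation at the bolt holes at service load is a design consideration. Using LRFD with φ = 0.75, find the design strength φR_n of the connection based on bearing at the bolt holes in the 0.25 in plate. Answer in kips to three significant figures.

Per bolt r_n = 1.2 l_c t F_u ≤ 2.4 d t F_u; upper limit = 2.4 × 0.5 × 0.25 × 70 = 21 kips.
Edge bolt: l_c = 1 − 0.5625/2 = 0.7188 in → 1.2 × 0.7188 × 0.25 × 70 = 15.09 → r_n = 15.09 kips.
Interior bolts: l_c = 1.875 − 0.5625 = 1.312 in → 1.2 × 1.312 × 0.25 × 70 = 27.56 → r_n = 21 kips.
R_n = 1 × 15.09 + 1 × 21 = 36.09 kips.
Design strength φR_n = 0.75 × 36.09 = 27.1 kips.

27.1 kips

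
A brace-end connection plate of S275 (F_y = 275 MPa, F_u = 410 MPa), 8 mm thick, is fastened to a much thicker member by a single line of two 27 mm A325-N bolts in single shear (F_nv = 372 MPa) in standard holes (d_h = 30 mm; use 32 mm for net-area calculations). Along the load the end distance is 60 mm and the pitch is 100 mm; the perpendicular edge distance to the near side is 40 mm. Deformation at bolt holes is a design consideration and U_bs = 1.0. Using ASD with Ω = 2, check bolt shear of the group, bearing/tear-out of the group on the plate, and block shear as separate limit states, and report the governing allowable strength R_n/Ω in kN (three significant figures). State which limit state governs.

Bolt shear: A_b = π·27²/4 = 572.6 mm²; R_n = 372 × 572.6 × 2 × 1 / 1000 = 426 kN → 426 / 2 = 213 kN.
Bearing: edge l_c = 45, r_n = 177.1 kN; interior l_c = 70, r_n = 212.5 kN; R_n = 177.1 + 1·212.5 = 389.7 kN → 195 kN.
Block shear: A_gv = 1280, A_nv = 896, A_nt = 192 mm²; R_n = min(0.6F_uA_nv, 0.6F_yA_gv) + U_bs·F_u·A_nt = 289.9 kN → 145 kN.
Block shear governs: 145 kN.

145 kN (block shear governs)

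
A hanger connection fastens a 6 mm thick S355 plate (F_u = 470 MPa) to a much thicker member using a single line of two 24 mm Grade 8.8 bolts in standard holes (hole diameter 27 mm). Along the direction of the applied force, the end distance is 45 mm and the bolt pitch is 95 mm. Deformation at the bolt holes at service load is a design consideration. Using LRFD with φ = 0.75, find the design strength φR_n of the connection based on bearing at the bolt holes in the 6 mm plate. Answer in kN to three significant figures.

202 kN

Per bolt r_n = 1.2 l_c t F_u ≤ 2.4 d t F_u; upper limit = 2.4 × 24 × 6 × 470 / 1000 = 162.4 kN.
Edge bolt: l_c = 45 − 27/2 = 31.5 mm → 1.2 × 31.5 × 6 × 470 / 1000 = 106.6 → r_n = 106.6 kN.
Interior bolts: l_c = 95 − 27 = 68 mm → 1.2 × 68 × 6 × 470 / 1000 = 230.1 → r_n = 162.4 kN.
R_n = 1 × 106.6 + 1 × 162.4 = 269 kN.
Design strength φR_n = 0.75 × 269 = 202 kN.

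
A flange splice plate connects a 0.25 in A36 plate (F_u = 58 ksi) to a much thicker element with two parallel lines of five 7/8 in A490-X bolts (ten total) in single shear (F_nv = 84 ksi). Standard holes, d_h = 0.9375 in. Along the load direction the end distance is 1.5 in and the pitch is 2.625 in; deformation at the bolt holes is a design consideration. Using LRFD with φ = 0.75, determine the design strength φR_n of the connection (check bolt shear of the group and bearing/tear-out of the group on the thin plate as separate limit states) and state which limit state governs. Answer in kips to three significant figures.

Bolt shear: A_b = π·0.875²/4 = 0.6013 in²; R_n = 84 × 0.6013 × 10 × 1 = 505.1 kips → 0.75 × 505.1 = 379 kips.
Bearing (1.2 l_c t F_u ≤ 2.4 d t F_u): upper limit = 2.4·0.875·0.25·58 = 30.45 kips.
  Edge l_c = 1.5 − 0.9375/2 = 1.031 → r_n = 17.94 kips; interior l_c = 2.625 − 0.9375 = 1.688 → r_n = 29.36 kips.
  R_n,bearing = 2·17.94 + 8·29.36 = 270.8 kips → 0.75 × 270.8 = 203 kips.
Bearing governs: 203 kips.

203 kips (bearing governs)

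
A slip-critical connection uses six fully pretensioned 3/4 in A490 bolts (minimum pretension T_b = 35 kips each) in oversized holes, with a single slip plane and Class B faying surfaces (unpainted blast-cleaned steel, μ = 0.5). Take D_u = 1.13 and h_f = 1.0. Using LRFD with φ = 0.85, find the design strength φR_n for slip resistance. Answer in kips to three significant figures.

101 kips

R_n = μ · D_u · h_f · T_b · n_s · n_b = 0.5 × 1.13 × 1.0 × 35 × 1 × 6 = 118.6 kips.
Design strength φR_n = 0.85 × 118.6 = 101 kips.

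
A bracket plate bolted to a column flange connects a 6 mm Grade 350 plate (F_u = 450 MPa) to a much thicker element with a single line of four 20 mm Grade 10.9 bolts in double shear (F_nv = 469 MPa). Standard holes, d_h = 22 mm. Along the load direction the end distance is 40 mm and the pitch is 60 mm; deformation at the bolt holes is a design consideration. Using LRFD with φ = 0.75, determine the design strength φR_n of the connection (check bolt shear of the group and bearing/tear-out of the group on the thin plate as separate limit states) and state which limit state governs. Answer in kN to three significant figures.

347 kN (bearing governs)

Bolt shear: A_b = π·20²/4 = 314.2 mm²; R_n = 469 × 314.2 × 4 × 2 / 1000 = 1179 kN → 0.75 × 1179 = 884 kN.
Bearing (1.2 l_c t F_u ≤ 2.4 d t F_u): upper limit = 2.4·20·6·450 / 1000 = 129.6 kN.
  Edge l_c = 40 − 22/2 = 29 → r_n = 93.96 kN; interior l_c = 60 − 22 = 38 → r_n = 123.1 kN.
  R_n,bearing = 1·93.96 + 3·123.1 = 463.3 kN → 0.75 × 463.3 = 347 kN.
Bearing governs: 347 kN.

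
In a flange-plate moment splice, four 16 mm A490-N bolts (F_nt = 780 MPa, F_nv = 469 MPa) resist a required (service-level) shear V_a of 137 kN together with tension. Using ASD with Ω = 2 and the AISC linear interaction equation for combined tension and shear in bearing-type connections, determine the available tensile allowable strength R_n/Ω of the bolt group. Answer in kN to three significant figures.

180 kN

A_b = π·16²/4 = 201.1 mm²; f_rv = 137 × 1000 / (4 × 201.1) = 170.3 MPa.
F'_nt = 1.3 F_nt − (Ω F_nt / F_nv) f_rv = 1.3·780 − (2·780/469)·170.3 = 447.4 MPa, capped at F_nt → F'_nt = 447.4 MPa.
R_n = F'_nt · A_b · n = 447.4 × 201.1 × 4 / 1000 = 359.8 kN.
Allowable strength R_n/Ω = 359.8 / 2 = 180 kN.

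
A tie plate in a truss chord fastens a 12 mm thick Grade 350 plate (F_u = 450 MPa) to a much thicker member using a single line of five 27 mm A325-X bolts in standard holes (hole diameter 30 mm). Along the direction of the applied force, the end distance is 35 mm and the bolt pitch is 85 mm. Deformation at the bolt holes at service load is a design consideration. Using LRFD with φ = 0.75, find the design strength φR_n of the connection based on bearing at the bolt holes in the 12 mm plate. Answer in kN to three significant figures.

1150 kN

Per bolt r_n = 1.2 l_c t F_u ≤ 2.4 d t F_u; upper limit = 2.4 × 27 × 12 × 450 / 1000 = 349.9 kN.
Edge bolt: l_c = 35 − 30/2 = 20 mm → 1.2 × 20 × 12 × 450 / 1000 = 129.6 → r_n = 129.6 kN.
Interior bolts: l_c = 85 − 30 = 55 mm → 1.2 × 55 × 12 × 450 / 1000 = 356.4 → r_n = 349.9 kN.
R_n = 1 × 129.6 + 4 × 349.9 = 1529 kN.
Design strength φR_n = 0.75 × 1529 = 1150 kN.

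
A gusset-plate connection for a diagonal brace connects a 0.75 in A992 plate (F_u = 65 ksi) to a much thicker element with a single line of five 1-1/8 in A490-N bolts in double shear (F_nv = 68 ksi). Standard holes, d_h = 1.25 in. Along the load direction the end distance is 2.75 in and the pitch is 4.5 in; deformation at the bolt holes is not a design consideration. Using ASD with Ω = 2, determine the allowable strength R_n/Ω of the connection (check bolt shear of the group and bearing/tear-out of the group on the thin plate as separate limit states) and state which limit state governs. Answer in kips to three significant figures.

338 kips (bolt shear governs)

Bolt shear: A_b = π·1.125²/4 = 0.994 in²; R_n = 68 × 0.994 × 5 × 2 = 675.9 kips → 675.9 / 2 = 338 kips.
Bearing (1.5 l_c t F_u ≤ 3.0 d t F_u): upper limit = 3.0·1.125·0.75·65 = 164.5 kips.
  Edge l_c = 2.75 − 1.25/2 = 2.125 → r_n = 155.4 kips; interior l_c = 4.5 − 1.25 = 3.25 → r_n = 164.5 kips.
  R_n,bearing = 1·155.4 + 4·164.5 = 813.5 kips → 813.5 / 2 = 407 kips.
Bolt shear governs: 338 kips.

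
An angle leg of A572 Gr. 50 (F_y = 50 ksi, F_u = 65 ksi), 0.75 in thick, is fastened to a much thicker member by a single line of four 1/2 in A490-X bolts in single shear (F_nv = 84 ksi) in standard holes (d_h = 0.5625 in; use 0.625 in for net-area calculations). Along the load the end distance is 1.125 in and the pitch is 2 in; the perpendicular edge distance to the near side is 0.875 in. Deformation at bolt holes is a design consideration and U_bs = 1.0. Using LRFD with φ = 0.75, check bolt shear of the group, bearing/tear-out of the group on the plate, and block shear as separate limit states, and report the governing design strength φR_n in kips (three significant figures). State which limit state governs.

Bolt shear: A_b = π·0.5²/4 = 0.1963 in²; R_n = 84 × 0.1963 × 4 × 1 = 65.97 kips → 0.75 × 65.97 = 49.5 kips.
Bearing: edge l_c = 0.8438, r_n = 49.36 kips; interior l_c = 1.438, r_n = 58.5 kips; R_n = 49.36 + 3·58.5 = 224.9 kips → 169 kips.
Block shear: A_gv = 5.344, A_nv = 3.703, A_nt = 0.4219 in²; R_n = min(0.6F_uA_nv, 0.6F_yA_gv) + U_bs·F_u·A_nt = 171.8 kips → 129 kips.
Bolt shear governs: 49.5 kips.

49.5 kips (bolt shear governs)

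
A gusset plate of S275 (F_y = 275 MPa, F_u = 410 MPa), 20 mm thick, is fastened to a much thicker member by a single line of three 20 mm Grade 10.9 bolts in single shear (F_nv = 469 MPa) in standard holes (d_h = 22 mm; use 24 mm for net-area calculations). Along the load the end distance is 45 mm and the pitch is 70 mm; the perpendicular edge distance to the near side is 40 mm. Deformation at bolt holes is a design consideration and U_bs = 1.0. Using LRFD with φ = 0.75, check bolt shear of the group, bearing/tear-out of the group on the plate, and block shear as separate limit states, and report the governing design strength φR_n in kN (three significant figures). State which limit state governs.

332 kN (bolt shear governs)

Bolt shear: A_b = π·20²/4 = 314.2 mm²; R_n = 469 × 314.2 × 3 × 1 / 1000 = 442 kN → 0.75 × 442 = 332 kN.
Bearing: edge l_c = 34, r_n = 334.6 kN; interior l_c = 48, r_n = 393.6 kN; R_n = 334.6 + 2·393.6 = 1122 kN → 841 kN.
Block shear: A_gv = 3700, A_nv = 2500, A_nt = 560 mm²; R_n = min(0.6F_uA_nv, 0.6F_yA_gv) + U_bs·F_u·A_nt = 840.1 kN → 630 kN.
Bolt shear governs: 332 kN.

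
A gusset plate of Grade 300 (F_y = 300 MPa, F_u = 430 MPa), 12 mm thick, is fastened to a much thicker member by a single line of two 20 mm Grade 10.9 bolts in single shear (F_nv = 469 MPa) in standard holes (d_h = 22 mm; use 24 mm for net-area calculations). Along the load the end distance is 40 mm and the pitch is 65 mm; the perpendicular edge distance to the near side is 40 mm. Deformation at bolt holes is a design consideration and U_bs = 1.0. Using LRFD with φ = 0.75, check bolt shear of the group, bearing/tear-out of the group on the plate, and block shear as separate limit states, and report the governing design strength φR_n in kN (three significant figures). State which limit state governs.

Bolt shear: A_b = π·20²/4 = 314.2 mm²; R_n = 469 × 314.2 × 2 × 1 / 1000 = 294.7 kN → 0.75 × 294.7 = 221 kN.
Bearing: edge l_c = 29, r_n = 179.6 kN; interior l_c = 43, r_n = 247.7 kN; R_n = 179.6 + 1·247.7 = 427.2 kN → 320 kN.
Block shear: A_gv = 1260, A_nv = 828, A_nt = 336 mm²; R_n = min(0.6F_uA_nv, 0.6F_yA_gv) + U_bs·F_u·A_nt = 358.1 kN → 269 kN.
Bolt shear governs: 221 kN.

221 kN (bolt shear governs)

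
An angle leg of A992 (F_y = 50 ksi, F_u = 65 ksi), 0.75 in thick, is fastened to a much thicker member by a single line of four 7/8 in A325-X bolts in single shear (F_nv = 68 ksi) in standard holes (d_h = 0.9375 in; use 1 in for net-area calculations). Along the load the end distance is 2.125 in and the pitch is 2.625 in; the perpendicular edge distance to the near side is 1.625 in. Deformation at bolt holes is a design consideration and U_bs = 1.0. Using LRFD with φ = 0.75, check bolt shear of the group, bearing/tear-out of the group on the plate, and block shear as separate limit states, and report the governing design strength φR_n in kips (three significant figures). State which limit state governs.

Bolt shear: A_b = π·0.875²/4 = 0.6013 in²; R_n = 68 × 0.6013 × 4 × 1 = 163.6 kips → 0.75 × 163.6 = 123 kips.
Bearing: edge l_c = 1.656, r_n = 96.89 kips; interior l_c = 1.688, r_n = 98.72 kips; R_n = 96.89 + 3·98.72 = 393 kips → 295 kips.
Block shear: A_gv = 7.5, A_nv = 4.875, A_nt = 0.8438 in²; R_n = min(0.6F_uA_nv, 0.6F_yA_gv) + U_bs·F_u·A_nt = 245 kips → 184 kips.
Bolt shear governs: 123 kips.

123 kips (bolt shear governs)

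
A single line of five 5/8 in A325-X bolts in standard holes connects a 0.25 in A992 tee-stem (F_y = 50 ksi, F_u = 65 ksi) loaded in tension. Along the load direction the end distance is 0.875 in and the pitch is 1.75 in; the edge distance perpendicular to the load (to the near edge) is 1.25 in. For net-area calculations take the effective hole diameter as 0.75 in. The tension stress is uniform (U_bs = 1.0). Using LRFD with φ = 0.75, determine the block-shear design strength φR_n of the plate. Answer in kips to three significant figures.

43.6 kips

Shear plane L_v = 0.875 + 4·1.75 = 7.875 in; A_gv = 7.875 × 0.25 = 1.969 in².
A_nv = (7.875 − 4.5·0.75) × 0.25 = 1.125 in².
A_nt = (1.25 − 0.5·0.75) × 0.25 = 0.2188 in².
0.6 F_u A_nv = 43.88 kips; 0.6 F_y A_gv = 59.06 kips → shear rupture governs the shear term.
R_n = 43.88 + 1.0 × 65 × 0.2188 = 58.09 kips.
Design strength φR_n = 0.75 × 58.09 = 43.6 kips.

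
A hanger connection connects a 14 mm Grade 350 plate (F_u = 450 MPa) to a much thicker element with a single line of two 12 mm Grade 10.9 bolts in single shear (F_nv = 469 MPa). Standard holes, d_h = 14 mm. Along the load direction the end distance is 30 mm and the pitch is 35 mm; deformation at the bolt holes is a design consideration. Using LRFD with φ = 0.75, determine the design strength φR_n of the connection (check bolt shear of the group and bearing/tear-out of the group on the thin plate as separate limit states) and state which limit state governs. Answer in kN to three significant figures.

79.6 kN (bolt shear governs)

Bolt shear: A_b = π·12²/4 = 113.1 mm²; R_n = 469 × 113.1 × 2 × 1 / 1000 = 106.1 kN → 0.75 × 106.1 = 79.6 kN.
Bearing (1.2 l_c t F_u ≤ 2.4 d t F_u): upper limit = 2.4·12·14·450 / 1000 = 181.4 kN.
  Edge l_c = 30 − 14/2 = 23 → r_n = 173.9 kN; interior l_c = 35 − 14 = 21 → r_n = 158.8 kN.
  R_n,bearing = 1·173.9 + 1·158.8 = 332.6 kN → 0.75 × 332.6 = 249 kN.
Bolt shear governs: 79.6 kN.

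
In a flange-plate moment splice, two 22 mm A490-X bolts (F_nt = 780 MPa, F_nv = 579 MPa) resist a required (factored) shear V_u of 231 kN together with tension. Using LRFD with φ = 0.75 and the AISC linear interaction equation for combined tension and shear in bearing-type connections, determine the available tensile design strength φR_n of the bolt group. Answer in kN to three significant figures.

A_b = π·22²/4 = 380.1 mm²; f_rv = 231 × 1000 / (2 × 380.1) = 303.8 MPa.
F'_nt = 1.3 F_nt − (F_nt / φF_nv) f_rv = 1.3·780 − (780/(0.75·579))·303.8 = 468.2 MPa, capped at F_nt → F'_nt = 468.2 MPa.
R_n = F'_nt · A_b · n = 468.2 × 380.1 × 2 / 1000 = 356 kN.
Design strength φR_n = 0.75 × 356 = 267 kN.

267 kN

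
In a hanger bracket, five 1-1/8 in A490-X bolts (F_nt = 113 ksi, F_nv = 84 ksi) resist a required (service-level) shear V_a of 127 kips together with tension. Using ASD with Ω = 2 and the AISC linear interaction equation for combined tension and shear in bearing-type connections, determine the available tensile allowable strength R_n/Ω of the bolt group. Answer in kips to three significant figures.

A_b = π·1.125²/4 = 0.994 in²; f_rv = 127 / (5 × 0.994) = 25.55 ksi.
F'_nt = 1.3 F_nt − (Ω F_nt / F_nv) f_rv = 1.3·113 − (2·113/84)·25.55 = 78.15 ksi, capped at F_nt → F'_nt = 78.15 ksi.
R_n = F'_nt · A_b · n = 78.15 × 0.994 × 5 = 388.4 kips.
Allowable strength R_n/Ω = 388.4 / 2 = 194 kips.

194 kips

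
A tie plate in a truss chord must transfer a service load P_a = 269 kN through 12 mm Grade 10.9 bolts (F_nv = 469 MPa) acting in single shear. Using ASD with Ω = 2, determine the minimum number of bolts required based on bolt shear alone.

A_b = π·12²/4 = 113.1 mm².
Per-bolt allowable strength R_n/Ω = 469 × 113.1 × 1 / 1000 / 2 = 26.52 kN.
n ≥ 269 / 26.52 = 10.14 → use 11 bolts.

11 bolts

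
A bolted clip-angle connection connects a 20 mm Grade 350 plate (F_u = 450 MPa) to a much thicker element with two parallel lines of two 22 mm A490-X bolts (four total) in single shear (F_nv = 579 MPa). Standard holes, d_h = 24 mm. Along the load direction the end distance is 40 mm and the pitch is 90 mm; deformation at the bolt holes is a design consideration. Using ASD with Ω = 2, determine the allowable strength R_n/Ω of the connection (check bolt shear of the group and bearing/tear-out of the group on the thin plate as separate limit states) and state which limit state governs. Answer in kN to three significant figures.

440 kN (bolt shear governs)

Bolt shear: A_b = π·22²/4 = 380.1 mm²; R_n = 579 × 380.1 × 4 × 1 / 1000 = 880.4 kN → 880.4 / 2 = 440 kN.
Bearing (1.2 l_c t F_u ≤ 2.4 d t F_u): upper limit = 2.4·22·20·450 / 1000 = 475.2 kN.
  Edge l_c = 40 − 24/2 = 28 → r_n = 302.4 kN; interior l_c = 90 − 24 = 66 → r_n = 475.2 kN.
  R_n,bearing = 2·302.4 + 2·475.2 = 1555 kN → 1555 / 2 = 778 kN.
Bolt shear governs: 440 kN.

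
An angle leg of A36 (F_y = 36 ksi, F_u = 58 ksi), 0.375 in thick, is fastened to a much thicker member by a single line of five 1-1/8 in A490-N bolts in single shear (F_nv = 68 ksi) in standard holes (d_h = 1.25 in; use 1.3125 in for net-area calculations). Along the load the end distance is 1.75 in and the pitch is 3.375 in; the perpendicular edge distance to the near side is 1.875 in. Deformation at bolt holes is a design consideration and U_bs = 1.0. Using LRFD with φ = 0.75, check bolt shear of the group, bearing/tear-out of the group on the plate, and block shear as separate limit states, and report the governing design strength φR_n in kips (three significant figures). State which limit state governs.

Bolt shear: A_b = π·1.125²/4 = 0.994 in²; R_n = 68 × 0.994 × 5 × 1 = 338 kips → 0.75 × 338 = 253 kips.
Bearing: edge l_c = 1.125, r_n = 29.36 kips; interior l_c = 2.125, r_n = 55.46 kips; R_n = 29.36 + 4·55.46 = 251.2 kips → 188 kips.
Block shear: A_gv = 5.719, A_nv = 3.504, A_nt = 0.457 in²; R_n = min(0.6F_uA_nv, 0.6F_yA_gv) + U_bs·F_u·A_nt = 148.4 kips → 111 kips.
Block shear governs: 111 kips.

111 kips (block shear governs)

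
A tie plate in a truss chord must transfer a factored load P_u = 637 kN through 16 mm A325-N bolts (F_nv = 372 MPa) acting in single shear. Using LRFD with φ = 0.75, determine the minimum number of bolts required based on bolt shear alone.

A_b = π·16²/4 = 201.1 mm².
Per-bolt design strength φR_n = 0.75 × 372 × 201.1 × 1 / 1000 = 56.1 kN.
n ≥ 637 / 56.1 = 11.36 → use 12 bolts.

12 bolts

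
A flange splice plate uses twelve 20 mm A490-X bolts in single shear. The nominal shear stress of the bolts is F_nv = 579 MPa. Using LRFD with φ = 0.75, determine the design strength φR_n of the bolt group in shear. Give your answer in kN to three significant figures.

A_b = π × 20² / 4 = 314.2 mm².
R_n = F_nv · A_b · n · n_s = 579 × 314.2 × 12 × 1 / 1000 = 2183 kN.
Design strength φR_n = 0.75 × 2183 = 1640 kN.

1640 kN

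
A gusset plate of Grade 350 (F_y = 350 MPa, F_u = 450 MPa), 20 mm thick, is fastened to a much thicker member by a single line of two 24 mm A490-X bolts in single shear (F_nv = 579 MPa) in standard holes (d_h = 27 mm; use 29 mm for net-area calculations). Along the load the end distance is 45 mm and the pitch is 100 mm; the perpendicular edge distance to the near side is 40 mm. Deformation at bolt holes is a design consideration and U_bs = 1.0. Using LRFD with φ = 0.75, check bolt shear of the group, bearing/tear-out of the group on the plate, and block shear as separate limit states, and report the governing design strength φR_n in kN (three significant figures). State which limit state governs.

Bolt shear: A_b = π·24²/4 = 452.4 mm²; R_n = 579 × 452.4 × 2 × 1 / 1000 = 523.9 kN → 0.75 × 523.9 = 393 kN.
Bearing: edge l_c = 31.5, r_n = 340.2 kN; interior l_c = 73, r_n = 518.4 kN; R_n = 340.2 + 1·518.4 = 858.6 kN → 644 kN.
Block shear: A_gv = 2900, A_nv = 2030, A_nt = 510 mm²; R_n = min(0.6F_uA_nv, 0.6F_yA_gv) + U_bs·F_u·A_nt = 777.6 kN → 583 kN.
Bolt shear governs: 393 kN.

393 kN (bolt shear governs)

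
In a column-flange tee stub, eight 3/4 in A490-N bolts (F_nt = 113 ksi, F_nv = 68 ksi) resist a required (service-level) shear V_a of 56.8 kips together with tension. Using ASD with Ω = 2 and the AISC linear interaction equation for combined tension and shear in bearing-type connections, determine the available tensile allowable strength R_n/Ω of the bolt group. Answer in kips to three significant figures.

A_b = π·0.75²/4 = 0.4418 in²; f_rv = 56.8 / (8 × 0.4418) = 16.07 ksi.
F'_nt = 1.3 F_nt − (Ω F_nt / F_nv) f_rv = 1.3·113 − (2·113/68)·16.07 = 93.49 ksi, capped at F_nt → F'_nt = 93.49 ksi.
R_n = F'_nt · A_b · n = 93.49 × 0.4418 × 8 = 330.4 kips.
Allowable strength R_n/Ω = 330.4 / 2 = 165 kips.

165 kips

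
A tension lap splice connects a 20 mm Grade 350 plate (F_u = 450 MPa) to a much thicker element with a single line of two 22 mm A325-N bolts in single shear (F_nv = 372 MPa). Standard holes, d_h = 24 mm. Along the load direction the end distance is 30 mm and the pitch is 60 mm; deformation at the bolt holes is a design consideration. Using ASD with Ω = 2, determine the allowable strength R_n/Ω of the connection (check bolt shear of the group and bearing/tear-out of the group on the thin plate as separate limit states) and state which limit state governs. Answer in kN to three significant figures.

Bolt shear: A_b = π·22²/4 = 380.1 mm²; R_n = 372 × 380.1 × 2 × 1 / 1000 = 282.8 kN → 282.8 / 2 = 141 kN.
Bearing (1.2 l_c t F_u ≤ 2.4 d t F_u): upper limit = 2.4·22·20·450 / 1000 = 475.2 kN.
  Edge l_c = 30 − 24/2 = 18 → r_n = 194.4 kN; interior l_c = 60 − 24 = 36 → r_n = 388.8 kN.
  R_n,bearing = 1·194.4 + 1·388.8 = 583.2 kN → 583.2 / 2 = 292 kN.
Bolt shear governs: 141 kN.

141 kN (bolt shear governs)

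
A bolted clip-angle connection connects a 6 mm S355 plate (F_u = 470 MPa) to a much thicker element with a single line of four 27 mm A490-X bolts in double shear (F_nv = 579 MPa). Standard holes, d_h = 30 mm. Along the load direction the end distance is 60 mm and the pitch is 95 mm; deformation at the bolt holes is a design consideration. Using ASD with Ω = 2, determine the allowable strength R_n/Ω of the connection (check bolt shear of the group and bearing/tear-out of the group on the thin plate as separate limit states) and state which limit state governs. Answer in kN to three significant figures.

Bolt shear: A_b = π·27²/4 = 572.6 mm²; R_n = 579 × 572.6 × 4 × 2 / 1000 = 2652 kN → 2652 / 2 = 1330 kN.
Bearing (1.2 l_c t F_u ≤ 2.4 d t F_u): upper limit = 2.4·27·6·470 / 1000 = 182.7 kN.
  Edge l_c = 60 − 30/2 = 45 → r_n = 152.3 kN; interior l_c = 95 − 30 = 65 → r_n = 182.7 kN.
  R_n,bearing = 1·152.3 + 3·182.7 = 700.5 kN → 700.5 / 2 = 350 kN.
Bearing governs: 350 kN.

350 kN (bearing governs)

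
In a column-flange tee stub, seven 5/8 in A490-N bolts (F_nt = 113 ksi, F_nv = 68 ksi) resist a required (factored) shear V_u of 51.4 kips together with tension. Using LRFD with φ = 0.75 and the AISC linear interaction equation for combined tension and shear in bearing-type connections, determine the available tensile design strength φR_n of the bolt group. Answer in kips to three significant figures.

A_b = π·0.625²/4 = 0.3068 in²; f_rv = 51.4 / (7 × 0.3068) = 23.93 ksi.
F'_nt = 1.3 F_nt − (F_nt / φF_nv) f_rv = 1.3·113 − (113/(0.75·68))·23.93 = 93.87 ksi, capped at F_nt → F'_nt = 93.87 ksi.
R_n = F'_nt · A_b · n = 93.87 × 0.3068 × 7 = 201.6 kips.
Design strength φR_n = 0.75 × 201.6 = 151 kips.

151 kips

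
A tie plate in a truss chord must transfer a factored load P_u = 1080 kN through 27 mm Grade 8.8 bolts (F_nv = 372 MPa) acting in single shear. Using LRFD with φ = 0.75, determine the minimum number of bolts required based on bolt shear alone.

A_b = π·27²/4 = 572.6 mm².
Per-bolt design strength φR_n = 0.75 × 372 × 572.6 × 1 / 1000 = 159.7 kN.
n ≥ 1080 / 159.7 = 6.761 → use 7 bolts.

7 bolts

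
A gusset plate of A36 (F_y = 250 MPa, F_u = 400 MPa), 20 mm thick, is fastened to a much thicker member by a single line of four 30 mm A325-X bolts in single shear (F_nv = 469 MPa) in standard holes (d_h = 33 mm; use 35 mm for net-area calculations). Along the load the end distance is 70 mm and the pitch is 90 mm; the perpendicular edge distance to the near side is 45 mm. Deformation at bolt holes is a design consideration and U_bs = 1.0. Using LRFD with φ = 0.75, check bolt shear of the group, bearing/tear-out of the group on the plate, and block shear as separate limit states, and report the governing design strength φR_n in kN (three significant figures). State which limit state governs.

Bolt shear: A_b = π·30²/4 = 706.9 mm²; R_n = 469 × 706.9 × 4 × 1 / 1000 = 1326 kN → 0.75 × 1326 = 995 kN.
Bearing: edge l_c = 53.5, r_n = 513.6 kN; interior l_c = 57, r_n = 547.2 kN; R_n = 513.6 + 3·547.2 = 2155 kN → 1620 kN.
Block shear: A_gv = 6800, A_nv = 4350, A_nt = 550 mm²; R_n = min(0.6F_uA_nv, 0.6F_yA_gv) + U_bs·F_u·A_nt = 1240 kN → 930 kN.
Block shear governs: 930 kN.

930 kN (block shear governs)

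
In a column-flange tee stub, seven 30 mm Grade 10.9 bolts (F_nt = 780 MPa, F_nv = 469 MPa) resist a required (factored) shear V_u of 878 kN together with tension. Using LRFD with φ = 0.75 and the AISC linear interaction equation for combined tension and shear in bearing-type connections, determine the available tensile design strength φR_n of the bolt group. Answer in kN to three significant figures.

A_b = π·30²/4 = 706.9 mm²; f_rv = 878 × 1000 / (7 × 706.9) = 177.4 MPa.
F'_nt = 1.3 F_nt − (F_nt / φF_nv) f_rv = 1.3·780 − (780/(0.75·469))·177.4 = 620.5 MPa, capped at F_nt → F'_nt = 620.5 MPa.
R_n = F'_nt · A_b · n = 620.5 × 706.9 × 7 / 1000 = 3070 kN.
Design strength φR_n = 0.75 × 3070 = 2300 kN.

2300 kN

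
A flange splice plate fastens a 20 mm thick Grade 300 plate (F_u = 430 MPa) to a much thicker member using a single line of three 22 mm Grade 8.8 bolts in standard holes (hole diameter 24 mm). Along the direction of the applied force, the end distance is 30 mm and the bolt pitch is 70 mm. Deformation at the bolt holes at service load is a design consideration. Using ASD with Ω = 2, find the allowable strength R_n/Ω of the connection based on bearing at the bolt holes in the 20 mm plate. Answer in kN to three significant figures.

Per bolt r_n = 1.2 l_c t F_u ≤ 2.4 d t F_u; upper limit = 2.4 × 22 × 20 × 430 / 1000 = 454.1 kN.
Edge bolt: l_c = 30 − 24/2 = 18 mm → 1.2 × 18 × 20 × 430 / 1000 = 185.8 → r_n = 185.8 kN.
Interior bolts: l_c = 70 − 24 = 46 mm → 1.2 × 46 × 20 × 430 / 1000 = 474.7 → r_n = 454.1 kN.
R_n = 1 × 185.8 + 2 × 454.1 = 1094 kN.
Allowable strength R_n/Ω = 1094 / 2 = 547 kN.

547 kN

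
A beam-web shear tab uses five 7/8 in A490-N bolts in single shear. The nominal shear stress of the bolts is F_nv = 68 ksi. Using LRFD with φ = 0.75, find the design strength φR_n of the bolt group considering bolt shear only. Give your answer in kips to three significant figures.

153 kips

A_b = π × 0.875² / 4 = 0.6013 in².
R_n = F_nv · A_b · n · n_s = 68 × 0.6013 × 5 × 1 = 204.4 kips.
Design strength φR_n = 0.75 × 204.4 = 153 kips.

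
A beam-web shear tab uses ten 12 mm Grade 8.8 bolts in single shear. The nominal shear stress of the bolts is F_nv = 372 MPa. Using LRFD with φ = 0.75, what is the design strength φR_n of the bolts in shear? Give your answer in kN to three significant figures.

316 kN

A_b = π × 12² / 4 = 113.1 mm².
R_n = F_nv · A_b · n · n_s = 372 × 113.1 × 10 × 1 / 1000 = 420.7 kN.
Design strength φR_n = 0.75 × 420.7 = 316 kN.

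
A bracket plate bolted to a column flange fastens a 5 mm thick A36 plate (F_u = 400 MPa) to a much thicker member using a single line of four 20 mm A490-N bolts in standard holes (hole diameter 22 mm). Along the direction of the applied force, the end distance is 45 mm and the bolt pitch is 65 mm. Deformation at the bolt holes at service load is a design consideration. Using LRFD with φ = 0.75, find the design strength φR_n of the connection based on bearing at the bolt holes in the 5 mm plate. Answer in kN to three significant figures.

Per bolt r_n = 1.2 l_c t F_u ≤ 2.4 d t F_u; upper limit = 2.4 × 20 × 5 × 400 / 1000 = 96 kN.
Edge bolt: l_c = 45 − 22/2 = 34 mm → 1.2 × 34 × 5 × 400 / 1000 = 81.6 → r_n = 81.6 kN.
Interior bolts: l_c = 65 − 22 = 43 mm → 1.2 × 43 × 5 × 400 / 1000 = 103.2 → r_n = 96 kN.
R_n = 1 × 81.6 + 3 × 96 = 369.6 kN.
Design strength φR_n = 0.75 × 369.6 = 277 kN.

277 kN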